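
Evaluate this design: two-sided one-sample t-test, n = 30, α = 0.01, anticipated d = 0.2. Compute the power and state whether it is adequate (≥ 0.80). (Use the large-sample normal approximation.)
Power ≈ 0.07; the study is underpowered (power < 0.80)

Power calculation (one-sample t-test, normal approximation):
z_β = d · √n - z_{α/2}
z_β = 0.2 · √30 - 2.576
z_β = 0.2 · 5.477 - 2.576
z_β = -1.480

Power = Φ(z_β) = Φ(-1.480) ≈ 0.069

Effect size d = 0.2 is small by Cohen's convention (0.2/0.5/0.8).

Threshold: power ≥ 0.80 is conventionally adequate.
Power ≈ 0.07 → the study is underpowered (power < 0.80).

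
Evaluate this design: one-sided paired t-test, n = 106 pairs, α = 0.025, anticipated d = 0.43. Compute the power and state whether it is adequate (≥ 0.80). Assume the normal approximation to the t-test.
Power ≈ 0.99; the study is adequately powered (power ≥ 0.80)

Power calculation (paired t-test, normal approximation):
z_β = d · √n - z_α
z_β = 0.43 · √106 - 1.960
z_β = 0.43 · 10.296 - 1.960
z_β = 2.467

Power = Φ(z_β) = Φ(2.467) ≈ 0.993

Effect size d = 0.43 is small by Cohen's convention (0.2/0.5/0.8).

Threshold: power ≥ 0.80 is conventionally adequate.
Power ≈ 0.99 → the study is adequately powered (power ≥ 0.80).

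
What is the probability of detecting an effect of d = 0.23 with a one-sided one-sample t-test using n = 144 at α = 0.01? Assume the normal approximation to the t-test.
Power ≈ 0.67

Power calculation (one-sample t-test, normal approximation):
z_β = d · √n - z_α
z_β = 0.23 · √144 - 2.326
z_β = 0.23 · 12.000 - 2.326
z_β = 0.434

Power = Φ(z_β) = Φ(0.434) ≈ 0.668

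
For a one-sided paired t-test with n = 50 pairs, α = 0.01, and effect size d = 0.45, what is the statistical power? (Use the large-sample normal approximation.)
Power ≈ 0.80

Power calculation (paired t-test, normal approximation):
z_β = d · √n - z_α
z_β = 0.45 · √50 - 2.326
z_β = 0.45 · 7.071 - 2.326
z_β = 0.856

Power = Φ(z_β) = Φ(0.856) ≈ 0.804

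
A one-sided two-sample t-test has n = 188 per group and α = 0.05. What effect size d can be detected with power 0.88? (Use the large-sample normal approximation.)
d ≈ 0.29

Minimum detectable effect (two-sample t-test, normal approximation):
d = (z_α + z_β) / √(n/2)
d = (1.645 + 1.175) / √(188/2)
d = 2.820 / 9.695
d ≈ 0.29

By Cohen's convention (0.2 small / 0.5 medium / 0.8 large): small effect.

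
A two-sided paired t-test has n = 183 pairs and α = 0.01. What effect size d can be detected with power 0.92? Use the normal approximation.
d ≈ 0.29

Minimum detectable effect (paired t-test, normal approximation):
d = (z_{α/2} + z_β) / √n
d = (2.576 + 1.405) / √183
d = 3.981 / 13.528
d ≈ 0.29

By Cohen's convention (0.2 small / 0.5 medium / 0.8 large): small effect.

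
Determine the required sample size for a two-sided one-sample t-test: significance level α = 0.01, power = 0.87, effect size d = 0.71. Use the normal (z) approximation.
n = 28

Sample size formula (one-sample t-test, normal approximation):
n = ((z_{α/2} + z_β) / d)²

z_{α/2} = 2.576 (for α = 0.01, two-sided)
z_β = 1.126 (for power = 0.87)
d = 0.71

n = ((2.576 + 1.126) / 0.71)²
n = (5.214)²
n ≈ 27.19
Round up to the next whole number: n = 28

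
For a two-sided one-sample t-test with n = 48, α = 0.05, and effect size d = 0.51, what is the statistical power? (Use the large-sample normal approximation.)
Power ≈ 0.94

Power calculation (one-sample t-test, normal approximation):
z_β = d · √n - z_{α/2}
z_β = 0.51 · √48 - 1.960
z_β = 0.51 · 6.928 - 1.960
z_β = 1.573

Power = Φ(z_β) = Φ(1.573) ≈ 0.942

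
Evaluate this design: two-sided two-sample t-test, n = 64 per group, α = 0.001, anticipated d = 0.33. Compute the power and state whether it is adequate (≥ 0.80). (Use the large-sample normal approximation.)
Power ≈ 0.08; the study is underpowered (power < 0.80)

Power calculation (two-sample t-test, normal approximation):
z_β = d · √(n/2) - z_{α/2}
z_β = 0.33 · √(64/2) - 3.291
z_β = 0.33 · 5.657 - 3.291
z_β = -1.424

Power = Φ(z_β) = Φ(-1.424) ≈ 0.077

Effect size d = 0.33 is small by Cohen's convention (0.2/0.5/0.8).

Threshold: power ≥ 0.80 is conventionally adequate.
Power ≈ 0.08 → the study is underpowered (power < 0.80).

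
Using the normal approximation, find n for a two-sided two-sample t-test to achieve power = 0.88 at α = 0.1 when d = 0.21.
n = 361 per group

Sample size formula (two-sample t-test, normal approximation):
n = 2 · ((z_{α/2} + z_β) / d)²

z_{α/2} = 1.645 (for α = 0.1, two-sided)
z_β = 1.175 (for power = 0.88)
d = 0.21

n = 2 · ((1.645 + 1.175) / 0.21)²
n = 2 · (13.429)²
n ≈ 360.68
Round up to the next whole number: n = 361 per group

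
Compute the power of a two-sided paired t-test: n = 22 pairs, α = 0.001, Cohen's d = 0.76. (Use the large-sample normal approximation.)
Power ≈ 0.61

Power calculation (paired t-test, normal approximation):
z_β = d · √n - z_{α/2}
z_β = 0.76 · √22 - 3.291
z_β = 0.76 · 4.690 - 3.291
z_β = 0.274

Power = Φ(z_β) = Φ(0.274) ≈ 0.608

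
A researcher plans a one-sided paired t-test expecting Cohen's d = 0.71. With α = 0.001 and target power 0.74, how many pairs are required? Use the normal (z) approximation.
n = 28 pairs

Sample size formula (paired t-test, normal approximation):
n = ((z_α + z_β) / d)²

z_α = 3.090 (for α = 0.001, one-sided)
z_β = 0.643 (for power = 0.74)
d = 0.71

n = ((3.090 + 0.643) / 0.71)²
n = (5.258)²
n ≈ 27.65
Round up to the next whole number: n = 28 pairs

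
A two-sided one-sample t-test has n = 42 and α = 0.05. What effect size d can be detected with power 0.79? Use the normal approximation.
d ≈ 0.43

Minimum detectable effect (one-sample t-test, normal approximation):
d = (z_{α/2} + z_β) / √n
d = (1.960 + 0.806) / √42
d = 2.766 / 6.481
d ≈ 0.43

By Cohen's convention (0.2 small / 0.5 medium / 0.8 large): small effect.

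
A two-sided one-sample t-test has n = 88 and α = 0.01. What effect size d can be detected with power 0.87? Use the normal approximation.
d ≈ 0.39

Minimum detectable effect (one-sample t-test, normal approximation):
d = (z_{α/2} + z_β) / √n
d = (2.576 + 1.126) / √88
d = 3.702 / 9.381
d ≈ 0.39

By Cohen's convention (0.2 small / 0.5 medium / 0.8 large): small effect.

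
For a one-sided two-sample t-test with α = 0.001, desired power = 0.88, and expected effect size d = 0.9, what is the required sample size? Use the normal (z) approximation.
n = 45 per group

Sample size formula (two-sample t-test, normal approximation):
n = 2 · ((z_α + z_β) / d)²

z_α = 3.090 (for α = 0.001, one-sided)
z_β = 1.175 (for power = 0.88)
d = 0.9

n = 2 · ((3.090 + 1.175) / 0.9)²
n = 2 · (4.739)²
n ≈ 44.92
Round up to the next whole number: n = 45 per group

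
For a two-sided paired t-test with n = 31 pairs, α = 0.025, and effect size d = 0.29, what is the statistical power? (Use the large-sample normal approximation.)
Power ≈ 0.27

Power calculation (paired t-test, normal approximation):
z_β = d · √n - z_{α/2}
z_β = 0.29 · √31 - 2.241
z_β = 0.29 · 5.568 - 2.241
z_β = -0.627

Power = Φ(z_β) = Φ(-0.627) ≈ 0.265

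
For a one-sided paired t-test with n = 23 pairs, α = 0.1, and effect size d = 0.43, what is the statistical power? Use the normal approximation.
Power ≈ 0.78

Power calculation (paired t-test, normal approximation):
z_β = d · √n - z_α
z_β = 0.43 · √23 - 1.282
z_β = 0.43 · 4.796 - 1.282
z_β = 0.781

Power = Φ(z_β) = Φ(0.781) ≈ 0.782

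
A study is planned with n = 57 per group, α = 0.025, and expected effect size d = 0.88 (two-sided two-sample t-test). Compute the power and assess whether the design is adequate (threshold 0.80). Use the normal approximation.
Power ≈ 0.99; the study is adequately powered (power ≥ 0.80)

Power calculation (two-sample t-test, normal approximation):
z_β = d · √(n/2) - z_{α/2}
z_β = 0.88 · √(57/2) - 2.241
z_β = 0.88 · 5.339 - 2.241
z_β = 2.457

Power = Φ(z_β) = Φ(2.457) ≈ 0.993

Effect size d = 0.88 is large by Cohen's convention (0.2/0.5/0.8).

Threshold: power ≥ 0.80 is conventionally adequate.
Power ≈ 0.99 → the study is adequately powered (power ≥ 0.80).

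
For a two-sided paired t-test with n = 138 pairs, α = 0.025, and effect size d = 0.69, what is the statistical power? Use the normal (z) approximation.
Power ≈ 1.00

Power calculation (paired t-test, normal approximation):
z_β = d · √n - z_{α/2}
z_β = 0.69 · √138 - 2.241
z_β = 0.69 · 11.747 - 2.241
z_β = 5.864

Power = Φ(z_β) = Φ(5.864) ≈ 1.000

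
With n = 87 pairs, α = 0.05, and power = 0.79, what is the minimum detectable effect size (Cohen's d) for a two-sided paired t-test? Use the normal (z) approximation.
d ≈ 0.30

Minimum detectable effect (paired t-test, normal approximation):
d = (z_{α/2} + z_β) / √n
d = (1.960 + 0.806) / √87
d = 2.766 / 9.327
d ≈ 0.30

By Cohen's convention (0.2 small / 0.5 medium / 0.8 large): small effect.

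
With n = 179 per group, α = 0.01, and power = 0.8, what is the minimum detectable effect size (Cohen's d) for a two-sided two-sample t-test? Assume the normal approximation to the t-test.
d ≈ 0.36

Minimum detectable effect (two-sample t-test, normal approximation):
d = (z_{α/2} + z_β) / √(n/2)
d = (2.576 + 0.842) / √(179/2)
d = 3.417 / 9.460
d ≈ 0.36

By Cohen's convention (0.2 small / 0.5 medium / 0.8 large): small effect.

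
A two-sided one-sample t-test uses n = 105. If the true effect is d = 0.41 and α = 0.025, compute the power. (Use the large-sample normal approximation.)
Power ≈ 0.97

Power calculation (one-sample t-test, normal approximation):
z_β = d · √n - z_{α/2}
z_β = 0.41 · √105 - 2.241
z_β = 0.41 · 10.247 - 2.241
z_β = 1.960

Power = Φ(z_β) = Φ(1.960) ≈ 0.975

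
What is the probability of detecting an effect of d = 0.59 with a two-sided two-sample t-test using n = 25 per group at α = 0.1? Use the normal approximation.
Power ≈ 0.67

Power calculation (two-sample t-test, normal approximation):
z_β = d · √(n/2) - z_{α/2}
z_β = 0.59 · √(25/2) - 1.645
z_β = 0.59 · 3.536 - 1.645
z_β = 0.441

Power = Φ(z_β) = Φ(0.441) ≈ 0.670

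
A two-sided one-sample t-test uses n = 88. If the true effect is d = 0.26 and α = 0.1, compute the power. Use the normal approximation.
Power ≈ 0.79

Power calculation (one-sample t-test, normal approximation):
z_β = d · √n - z_{α/2}
z_β = 0.26 · √88 - 1.645
z_β = 0.26 · 9.381 - 1.645
z_β = 0.794

Power = Φ(z_β) = Φ(0.794) ≈ 0.786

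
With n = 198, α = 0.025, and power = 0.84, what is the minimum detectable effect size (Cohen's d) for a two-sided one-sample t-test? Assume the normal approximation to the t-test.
d ≈ 0.23

Minimum detectable effect (one-sample t-test, normal approximation):
d = (z_{α/2} + z_β) / √n
d = (2.241 + 0.994) / √198
d = 3.236 / 14.071
d ≈ 0.23

By Cohen's convention (0.2 small / 0.5 medium / 0.8 large): small effect.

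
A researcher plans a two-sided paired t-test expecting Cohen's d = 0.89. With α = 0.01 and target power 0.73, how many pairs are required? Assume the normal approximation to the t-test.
n = 13 pairs

Sample size formula (paired t-test, normal approximation):
n = ((z_{α/2} + z_β) / d)²

z_{α/2} = 2.576 (for α = 0.01, two-sided)
z_β = 0.613 (for power = 0.73)
d = 0.89

n = ((2.576 + 0.613) / 0.89)²
n = (3.583)²
n ≈ 12.84
Round up to the next whole number: n = 13 pairs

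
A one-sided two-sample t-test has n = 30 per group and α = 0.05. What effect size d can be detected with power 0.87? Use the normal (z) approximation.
d ≈ 0.72

Minimum detectable effect (two-sample t-test, normal approximation):
d = (z_α + z_β) / √(n/2)
d = (1.645 + 1.126) / √(30/2)
d = 2.771 / 3.873
d ≈ 0.72

By Cohen's convention (0.2 small / 0.5 medium / 0.8 large): medium effect.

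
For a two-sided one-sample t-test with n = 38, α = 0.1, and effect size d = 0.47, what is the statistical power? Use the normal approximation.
Power ≈ 0.89

Power calculation (one-sample t-test, normal approximation):
z_β = d · √n - z_{α/2}
z_β = 0.47 · √38 - 1.645
z_β = 0.47 · 6.164 - 1.645
z_β = 1.252

Power = Φ(z_β) = Φ(1.252) ≈ 0.895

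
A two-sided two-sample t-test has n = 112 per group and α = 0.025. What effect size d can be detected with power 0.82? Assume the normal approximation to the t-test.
d ≈ 0.42

Minimum detectable effect (two-sample t-test, normal approximation):
d = (z_{α/2} + z_β) / √(n/2)
d = (2.241 + 0.915) / √(112/2)
d = 3.157 / 7.483
d ≈ 0.42

By Cohen's convention (0.2 small / 0.5 medium / 0.8 large): small effect.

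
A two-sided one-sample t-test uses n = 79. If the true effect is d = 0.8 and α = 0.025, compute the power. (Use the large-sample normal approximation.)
Power ≈ 1.00

Power calculation (one-sample t-test, normal approximation):
z_β = d · √n - z_{α/2}
z_β = 0.8 · √79 - 2.241
z_β = 0.8 · 8.888 - 2.241
z_β = 4.869

Power = Φ(z_β) = Φ(4.869) ≈ 1.000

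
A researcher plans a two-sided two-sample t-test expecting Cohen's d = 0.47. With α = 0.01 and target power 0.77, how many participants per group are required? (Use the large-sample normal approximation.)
n = 100 per group

Sample size formula (two-sample t-test, normal approximation):
n = 2 · ((z_{α/2} + z_β) / d)²

z_{α/2} = 2.576 (for α = 0.01, two-sided)
z_β = 0.739 (for power = 0.77)
d = 0.47

n = 2 · ((2.576 + 0.739) / 0.47)²
n = 2 · (7.053)²
n ≈ 99.49
Round up to the next whole number: n = 100 per group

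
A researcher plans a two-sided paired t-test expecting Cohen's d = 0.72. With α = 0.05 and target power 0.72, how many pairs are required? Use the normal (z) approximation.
n = 13 pairs

Sample size formula (paired t-test, normal approximation):
n = ((z_{α/2} + z_β) / d)²

z_{α/2} = 1.960 (for α = 0.05, two-sided)
z_β = 0.583 (for power = 0.72)
d = 0.72

n = ((1.960 + 0.583) / 0.72)²
n = (3.532)²
n ≈ 12.48
Round up to the next whole number: n = 13 pairs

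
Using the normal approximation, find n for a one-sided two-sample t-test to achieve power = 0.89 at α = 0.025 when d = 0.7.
n = 42 per group

Sample size formula (two-sample t-test, normal approximation):
n = 2 · ((z_α + z_β) / d)²

z_α = 1.960 (for α = 0.025, one-sided)
z_β = 1.227 (for power = 0.89)
d = 0.7

n = 2 · ((1.960 + 1.227) / 0.7)²
n = 2 · (4.553)²
n ≈ 41.46
Round up to the next whole number: n = 42 per group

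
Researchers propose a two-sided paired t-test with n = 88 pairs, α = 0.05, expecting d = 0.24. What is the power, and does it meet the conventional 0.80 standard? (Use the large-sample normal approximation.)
Power ≈ 0.61; the study is underpowered (power < 0.80)

Power calculation (paired t-test, normal approximation):
z_β = d · √n - z_{α/2}
z_β = 0.24 · √88 - 1.960
z_β = 0.24 · 9.381 - 1.960
z_β = 0.291

Power = Φ(z_β) = Φ(0.291) ≈ 0.615

Effect size d = 0.24 is small by Cohen's convention (0.2/0.5/0.8).

Threshold: power ≥ 0.80 is conventionally adequate.
Power ≈ 0.61 → the study is underpowered (power < 0.80).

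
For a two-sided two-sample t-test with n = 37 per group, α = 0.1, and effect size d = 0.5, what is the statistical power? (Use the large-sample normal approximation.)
Power ≈ 0.69

Power calculation (two-sample t-test, normal approximation):
z_β = d · √(n/2) - z_{α/2}
z_β = 0.5 · √(37/2) - 1.645
z_β = 0.5 · 4.301 - 1.645
z_β = 0.506

Power = Φ(z_β) = Φ(0.506) ≈ 0.693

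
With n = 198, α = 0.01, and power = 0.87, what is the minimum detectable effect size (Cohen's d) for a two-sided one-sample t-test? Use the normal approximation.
d ≈ 0.26

Minimum detectable effect (one-sample t-test, normal approximation):
d = (z_{α/2} + z_β) / √n
d = (2.576 + 1.126) / √198
d = 3.702 / 14.071
d ≈ 0.26

By Cohen's convention (0.2 small / 0.5 medium / 0.8 large): small effect.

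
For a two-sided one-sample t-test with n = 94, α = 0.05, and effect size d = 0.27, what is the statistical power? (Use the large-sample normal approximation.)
Power ≈ 0.74

Power calculation (one-sample t-test, normal approximation):
z_β = d · √n - z_{α/2}
z_β = 0.27 · √94 - 1.960
z_β = 0.27 · 9.695 - 1.960
z_β = 0.658

Power = Φ(z_β) = Φ(0.658) ≈ 0.745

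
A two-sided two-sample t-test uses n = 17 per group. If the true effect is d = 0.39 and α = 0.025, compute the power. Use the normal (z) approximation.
Power ≈ 0.13

Power calculation (two-sample t-test, normal approximation):
z_β = d · √(n/2) - z_{α/2}
z_β = 0.39 · √(17/2) - 2.241
z_β = 0.39 · 2.915 - 2.241
z_β = -1.104

Power = Φ(z_β) = Φ(-1.104) ≈ 0.135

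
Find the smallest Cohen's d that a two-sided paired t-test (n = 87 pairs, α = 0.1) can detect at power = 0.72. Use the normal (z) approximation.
d ≈ 0.24

Minimum detectable effect (paired t-test, normal approximation):
d = (z_{α/2} + z_β) / √n
d = (1.645 + 0.583) / √87
d = 2.228 / 9.327
d ≈ 0.24

By Cohen's convention (0.2 small / 0.5 medium / 0.8 large): small effect.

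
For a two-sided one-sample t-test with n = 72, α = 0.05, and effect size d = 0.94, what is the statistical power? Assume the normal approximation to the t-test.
Power ≈ 1.00

Power calculation (one-sample t-test, normal approximation):
z_β = d · √n - z_{α/2}
z_β = 0.94 · √72 - 1.960
z_β = 0.94 · 8.485 - 1.960
z_β = 6.016

Power = Φ(z_β) = Φ(6.016) ≈ 1.000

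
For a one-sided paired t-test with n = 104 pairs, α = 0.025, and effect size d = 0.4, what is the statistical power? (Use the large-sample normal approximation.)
Power ≈ 0.98

Power calculation (paired t-test, normal approximation):
z_β = d · √n - z_α
z_β = 0.4 · √104 - 1.960
z_β = 0.4 · 10.198 - 1.960
z_β = 2.119

Power = Φ(z_β) = Φ(2.119) ≈ 0.983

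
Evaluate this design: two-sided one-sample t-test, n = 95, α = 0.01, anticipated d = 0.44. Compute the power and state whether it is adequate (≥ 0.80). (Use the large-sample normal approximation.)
Power ≈ 0.96; the study is adequately powered (power ≥ 0.80)

Power calculation (one-sample t-test, normal approximation):
z_β = d · √n - z_{α/2}
z_β = 0.44 · √95 - 2.576
z_β = 0.44 · 9.747 - 2.576
z_β = 1.713

Power = Φ(z_β) = Φ(1.713) ≈ 0.957

Effect size d = 0.44 is small by Cohen's convention (0.2/0.5/0.8).

Threshold: power ≥ 0.80 is conventionally adequate.
Power ≈ 0.96 → the study is adequately powered (power ≥ 0.80).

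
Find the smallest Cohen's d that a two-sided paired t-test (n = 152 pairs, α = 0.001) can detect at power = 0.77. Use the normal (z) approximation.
d ≈ 0.33

Minimum detectable effect (paired t-test, normal approximation):
d = (z_{α/2} + z_β) / √n
d = (3.291 + 0.739) / √152
d = 4.029 / 12.329
d ≈ 0.33

By Cohen's convention (0.2 small / 0.5 medium / 0.8 large): small effect.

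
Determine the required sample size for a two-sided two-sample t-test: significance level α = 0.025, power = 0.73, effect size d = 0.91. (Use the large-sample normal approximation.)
n = 20 per group

Sample size formula (two-sample t-test, normal approximation):
n = 2 · ((z_{α/2} + z_β) / d)²

z_{α/2} = 2.241 (for α = 0.025, two-sided)
z_β = 0.613 (for power = 0.73)
d = 0.91

n = 2 · ((2.241 + 0.613) / 0.91)²
n = 2 · (3.136)²
n ≈ 19.67
Round up to the next whole number: n = 20 per group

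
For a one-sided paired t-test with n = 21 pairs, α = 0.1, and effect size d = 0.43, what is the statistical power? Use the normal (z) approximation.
Power ≈ 0.75

Power calculation (paired t-test, normal approximation):
z_β = d · √n - z_α
z_β = 0.43 · √21 - 1.282
z_β = 0.43 · 4.583 - 1.282
z_β = 0.689

Power = Φ(z_β) = Φ(0.689) ≈ 0.755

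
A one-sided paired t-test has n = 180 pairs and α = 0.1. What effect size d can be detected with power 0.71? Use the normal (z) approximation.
d ≈ 0.14

Minimum detectable effect (paired t-test, normal approximation):
d = (z_α + z_β) / √n
d = (1.282 + 0.553) / √180
d = 1.835 / 13.416
d ≈ 0.14

By Cohen's convention (0.2 small / 0.5 medium / 0.8 large): very small effect.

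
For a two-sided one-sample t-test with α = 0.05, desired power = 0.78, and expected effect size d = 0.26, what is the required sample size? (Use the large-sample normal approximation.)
n = 111

Sample size formula (one-sample t-test, normal approximation):
n = ((z_{α/2} + z_β) / d)²

z_{α/2} = 1.960 (for α = 0.05, two-sided)
z_β = 0.772 (for power = 0.78)
d = 0.26

n = ((1.960 + 0.772) / 0.26)²
n = (10.508)²
n ≈ 110.42
Round up to the next whole number: n = 111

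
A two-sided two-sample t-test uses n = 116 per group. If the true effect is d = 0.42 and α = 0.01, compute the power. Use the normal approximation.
Power ≈ 0.73

Power calculation (two-sample t-test, normal approximation):
z_β = d · √(n/2) - z_{α/2}
z_β = 0.42 · √(116/2) - 2.576
z_β = 0.42 · 7.616 - 2.576
z_β = 0.623

Power = Φ(z_β) = Φ(0.623) ≈ 0.733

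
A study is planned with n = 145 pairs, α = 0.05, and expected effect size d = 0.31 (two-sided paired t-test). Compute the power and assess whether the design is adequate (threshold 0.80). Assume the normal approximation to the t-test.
Power ≈ 0.96; the study is adequately powered (power ≥ 0.80)

Power calculation (paired t-test, normal approximation):
z_β = d · √n - z_{α/2}
z_β = 0.31 · √145 - 1.960
z_β = 0.31 · 12.042 - 1.960
z_β = 1.773

Power = Φ(z_β) = Φ(1.773) ≈ 0.962

Effect size d = 0.31 is small by Cohen's convention (0.2/0.5/0.8).

Threshold: power ≥ 0.80 is conventionally adequate.
Power ≈ 0.96 → the study is adequately powered (power ≥ 0.80).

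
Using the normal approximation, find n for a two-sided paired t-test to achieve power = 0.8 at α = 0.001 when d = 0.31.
n = 178 pairs

Sample size formula (paired t-test, normal approximation):
n = ((z_{α/2} + z_β) / d)²

z_{α/2} = 3.291 (for α = 0.001, two-sided)
z_β = 0.842 (for power = 0.8)
d = 0.31

n = ((3.291 + 0.842) / 0.31)²
n = (13.332)²
n ≈ 177.74
Round up to the next whole number: n = 178 pairs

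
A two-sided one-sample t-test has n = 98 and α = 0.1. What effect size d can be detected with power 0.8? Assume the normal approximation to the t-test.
d ≈ 0.25

Minimum detectable effect (one-sample t-test, normal approximation):
d = (z_{α/2} + z_β) / √n
d = (1.645 + 0.842) / √98
d = 2.486 / 9.899
d ≈ 0.25

By Cohen's convention (0.2 small / 0.5 medium / 0.8 large): small effect.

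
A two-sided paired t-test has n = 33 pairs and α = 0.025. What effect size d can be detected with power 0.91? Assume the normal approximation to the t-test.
d ≈ 0.62

Minimum detectable effect (paired t-test, normal approximation):
d = (z_{α/2} + z_β) / √n
d = (2.241 + 1.341) / √33
d = 3.582 / 5.745
d ≈ 0.62

By Cohen's convention (0.2 small / 0.5 medium / 0.8 large): medium effect.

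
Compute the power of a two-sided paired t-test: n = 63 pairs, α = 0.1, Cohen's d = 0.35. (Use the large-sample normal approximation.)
Power ≈ 0.87

Power calculation (paired t-test, normal approximation):
z_β = d · √n - z_{α/2}
z_β = 0.35 · √63 - 1.645
z_β = 0.35 · 7.937 - 1.645
z_β = 1.133

Power = Φ(z_β) = Φ(1.133) ≈ 0.871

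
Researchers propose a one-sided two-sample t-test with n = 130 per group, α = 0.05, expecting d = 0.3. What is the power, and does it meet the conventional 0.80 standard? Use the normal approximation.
Power ≈ 0.78; the study is underpowered (power < 0.80)

Power calculation (two-sample t-test, normal approximation):
z_β = d · √(n/2) - z_α
z_β = 0.3 · √(130/2) - 1.645
z_β = 0.3 · 8.062 - 1.645
z_β = 0.774

Power = Φ(z_β) = Φ(0.774) ≈ 0.780

Effect size d = 0.3 is small by Cohen's convention (0.2/0.5/0.8).

Threshold: power ≥ 0.80 is conventionally adequate.
Power ≈ 0.78 → the study is underpowered (power < 0.80).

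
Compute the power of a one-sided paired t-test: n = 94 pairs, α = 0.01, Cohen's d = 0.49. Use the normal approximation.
Power ≈ 0.99

Power calculation (paired t-test, normal approximation):
z_β = d · √n - z_α
z_β = 0.49 · √94 - 2.326
z_β = 0.49 · 9.695 - 2.326
z_β = 2.424

Power = Φ(z_β) = Φ(2.424) ≈ 0.992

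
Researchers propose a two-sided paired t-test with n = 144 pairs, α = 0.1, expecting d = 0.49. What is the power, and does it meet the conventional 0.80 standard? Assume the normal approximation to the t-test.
Power ≈ 1.00; the study is adequately powered (power ≥ 0.80)

Power calculation (paired t-test, normal approximation):
z_β = d · √n - z_{α/2}
z_β = 0.49 · √144 - 1.645
z_β = 0.49 · 12.000 - 1.645
z_β = 4.235

Power = Φ(z_β) = Φ(4.235) ≈ 1.000

Effect size d = 0.49 is small by Cohen's convention (0.2/0.5/0.8).

Threshold: power ≥ 0.80 is conventionally adequate.
Power ≈ 1.00 → the study is adequately powered (power ≥ 0.80).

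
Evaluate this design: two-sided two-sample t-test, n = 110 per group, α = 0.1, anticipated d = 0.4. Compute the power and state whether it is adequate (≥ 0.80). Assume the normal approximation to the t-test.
Power ≈ 0.91; the study is adequately powered (power ≥ 0.80)

Power calculation (two-sample t-test, normal approximation):
z_β = d · √(n/2) - z_{α/2}
z_β = 0.4 · √(110/2) - 1.645
z_β = 0.4 · 7.416 - 1.645
z_β = 1.322

Power = Φ(z_β) = Φ(1.322) ≈ 0.907

Effect size d = 0.4 is small by Cohen's convention (0.2/0.5/0.8).

Threshold: power ≥ 0.80 is conventionally adequate.
Power ≈ 0.91 → the study is adequately powered (power ≥ 0.80).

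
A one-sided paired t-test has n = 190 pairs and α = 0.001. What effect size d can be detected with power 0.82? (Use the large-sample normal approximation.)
d ≈ 0.29

Minimum detectable effect (paired t-test, normal approximation):
d = (z_α + z_β) / √n
d = (3.090 + 0.915) / √190
d = 4.006 / 13.784
d ≈ 0.29

By Cohen's convention (0.2 small / 0.5 medium / 0.8 large): small effect.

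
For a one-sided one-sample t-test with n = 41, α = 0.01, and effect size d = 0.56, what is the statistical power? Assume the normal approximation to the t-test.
Power ≈ 0.90

Power calculation (one-sample t-test, normal approximation):
z_β = d · √n - z_α
z_β = 0.56 · √41 - 2.326
z_β = 0.56 · 6.403 - 2.326
z_β = 1.259

Power = Φ(z_β) = Φ(1.259) ≈ 0.896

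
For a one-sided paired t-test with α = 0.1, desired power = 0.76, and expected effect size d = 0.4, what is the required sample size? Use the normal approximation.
n = 25 pairs

Sample size formula (paired t-test, normal approximation):
n = ((z_α + z_β) / d)²

z_α = 1.282 (for α = 0.1, one-sided)
z_β = 0.706 (for power = 0.76)
d = 0.4

n = ((1.282 + 0.706) / 0.4)²
n = (4.970)²
n ≈ 24.70
Round up to the next whole number: n = 25 pairs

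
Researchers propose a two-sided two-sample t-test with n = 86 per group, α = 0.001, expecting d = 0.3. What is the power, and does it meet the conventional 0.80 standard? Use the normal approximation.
Power ≈ 0.09; the study is underpowered (power < 0.80)

Power calculation (two-sample t-test, normal approximation):
z_β = d · √(n/2) - z_{α/2}
z_β = 0.3 · √(86/2) - 3.291
z_β = 0.3 · 6.557 - 3.291
z_β = -1.323

Power = Φ(z_β) = Φ(-1.323) ≈ 0.093

Effect size d = 0.3 is small by Cohen's convention (0.2/0.5/0.8).

Threshold: power ≥ 0.80 is conventionally adequate.
Power ≈ 0.09 → the study is underpowered (power < 0.80).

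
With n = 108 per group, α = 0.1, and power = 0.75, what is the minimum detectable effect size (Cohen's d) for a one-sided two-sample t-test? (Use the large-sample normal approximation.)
d ≈ 0.27

Minimum detectable effect (two-sample t-test, normal approximation):
d = (z_α + z_β) / √(n/2)
d = (1.282 + 0.674) / √(108/2)
d = 1.956 / 7.348
d ≈ 0.27

By Cohen's convention (0.2 small / 0.5 medium / 0.8 large): small effect.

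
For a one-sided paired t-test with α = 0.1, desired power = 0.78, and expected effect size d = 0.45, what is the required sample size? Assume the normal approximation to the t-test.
n = 21 pairs

Sample size formula (paired t-test, normal approximation):
n = ((z_α + z_β) / d)²

z_α = 1.282 (for α = 0.1, one-sided)
z_β = 0.772 (for power = 0.78)
d = 0.45

n = ((1.282 + 0.772) / 0.45)²
n = (4.564)²
n ≈ 20.83
Round up to the next whole number: n = 21 pairs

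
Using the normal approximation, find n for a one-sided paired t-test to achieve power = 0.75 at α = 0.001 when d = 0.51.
n = 55 pairs

Sample size formula (paired t-test, normal approximation):
n = ((z_α + z_β) / d)²

z_α = 3.090 (for α = 0.001, one-sided)
z_β = 0.674 (for power = 0.75)
d = 0.51

n = ((3.090 + 0.674) / 0.51)²
n = (7.380)²
n ≈ 54.46
Round up to the next whole number: n = 55 pairs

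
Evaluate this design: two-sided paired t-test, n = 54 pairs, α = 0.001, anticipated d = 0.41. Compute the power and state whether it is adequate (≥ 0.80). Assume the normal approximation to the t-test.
Power ≈ 0.39; the study is underpowered (power < 0.80)

Power calculation (paired t-test, normal approximation):
z_β = d · √n - z_{α/2}
z_β = 0.41 · √54 - 3.291
z_β = 0.41 · 7.348 - 3.291
z_β = -0.278

Power = Φ(z_β) = Φ(-0.278) ≈ 0.391

Effect size d = 0.41 is small by Cohen's convention (0.2/0.5/0.8).

Threshold: power ≥ 0.80 is conventionally adequate.
Power ≈ 0.39 → the study is underpowered (power < 0.80).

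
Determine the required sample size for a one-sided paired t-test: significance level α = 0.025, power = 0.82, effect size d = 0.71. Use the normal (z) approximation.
n = 17 pairs

Sample size formula (paired t-test, normal approximation):
n = ((z_α + z_β) / d)²

z_α = 1.960 (for α = 0.025, one-sided)
z_β = 0.915 (for power = 0.82)
d = 0.71

n = ((1.960 + 0.915) / 0.71)²
n = (4.049)²
n ≈ 16.39
Round up to the next whole number: n = 17 pairs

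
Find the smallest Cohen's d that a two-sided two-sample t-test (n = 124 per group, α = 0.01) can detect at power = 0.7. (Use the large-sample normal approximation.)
d ≈ 0.39

Minimum detectable effect (two-sample t-test, normal approximation):
d = (z_{α/2} + z_β) / √(n/2)
d = (2.576 + 0.524) / √(124/2)
d = 3.100 / 7.874
d ≈ 0.39

By Cohen's convention (0.2 small / 0.5 medium / 0.8 large): small effect.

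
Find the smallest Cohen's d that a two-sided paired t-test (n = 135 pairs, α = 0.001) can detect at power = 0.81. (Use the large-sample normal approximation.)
d ≈ 0.36

Minimum detectable effect (paired t-test, normal approximation):
d = (z_{α/2} + z_β) / √n
d = (3.291 + 0.878) / √135
d = 4.168 / 11.619
d ≈ 0.36

By Cohen's convention (0.2 small / 0.5 medium / 0.8 large): small effect.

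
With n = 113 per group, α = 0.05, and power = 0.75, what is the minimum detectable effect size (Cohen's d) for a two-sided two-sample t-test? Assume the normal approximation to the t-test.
d ≈ 0.35

Minimum detectable effect (two-sample t-test, normal approximation):
d = (z_{α/2} + z_β) / √(n/2)
d = (1.960 + 0.674) / √(113/2)
d = 2.634 / 7.517
d ≈ 0.35

By Cohen's convention (0.2 small / 0.5 medium / 0.8 large): small effect.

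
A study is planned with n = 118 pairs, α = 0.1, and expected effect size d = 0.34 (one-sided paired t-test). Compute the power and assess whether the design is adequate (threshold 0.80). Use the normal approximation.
Power ≈ 0.99; the study is adequately powered (power ≥ 0.80)

Power calculation (paired t-test, normal approximation):
z_β = d · √n - z_α
z_β = 0.34 · √118 - 1.282
z_β = 0.34 · 10.863 - 1.282
z_β = 2.412

Power = Φ(z_β) = Φ(2.412) ≈ 0.992

Effect size d = 0.34 is small by Cohen's convention (0.2/0.5/0.8).

Threshold: power ≥ 0.80 is conventionally adequate.
Power ≈ 0.99 → the study is adequately powered (power ≥ 0.80).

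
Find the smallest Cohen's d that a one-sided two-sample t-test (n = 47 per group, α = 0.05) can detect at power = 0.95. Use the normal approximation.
d ≈ 0.68

Minimum detectable effect (two-sample t-test, normal approximation):
d = (z_α + z_β) / √(n/2)
d = (1.645 + 1.645) / √(47/2)
d = 3.290 / 4.848
d ≈ 0.68

By Cohen's convention (0.2 small / 0.5 medium / 0.8 large): medium effect.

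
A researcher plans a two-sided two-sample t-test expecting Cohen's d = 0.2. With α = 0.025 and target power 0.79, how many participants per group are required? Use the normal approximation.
n = 465 per group

Sample size formula (two-sample t-test, normal approximation):
n = 2 · ((z_{α/2} + z_β) / d)²

z_{α/2} = 2.241 (for α = 0.025, two-sided)
z_β = 0.806 (for power = 0.79)
d = 0.2

n = 2 · ((2.241 + 0.806) / 0.2)²
n = 2 · (15.235)²
n ≈ 464.21
Round up to the next whole number: n = 465 per group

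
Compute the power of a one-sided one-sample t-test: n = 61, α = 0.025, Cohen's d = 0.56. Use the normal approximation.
Power ≈ 0.99

Power calculation (one-sample t-test, normal approximation):
z_β = d · √n - z_α
z_β = 0.56 · √61 - 1.960
z_β = 0.56 · 7.810 - 1.960
z_β = 2.414

Power = Φ(z_β) = Φ(2.414) ≈ 0.992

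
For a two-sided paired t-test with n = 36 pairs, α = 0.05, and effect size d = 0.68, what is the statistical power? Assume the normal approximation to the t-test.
Power ≈ 0.98

Power calculation (paired t-test, normal approximation):
z_β = d · √n - z_{α/2}
z_β = 0.68 · √36 - 1.960
z_β = 0.68 · 6.000 - 1.960
z_β = 2.120

Power = Φ(z_β) = Φ(2.120) ≈ 0.983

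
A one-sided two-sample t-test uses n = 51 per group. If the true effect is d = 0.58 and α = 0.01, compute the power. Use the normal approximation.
Power ≈ 0.73

Power calculation (two-sample t-test, normal approximation):
z_β = d · √(n/2) - z_α
z_β = 0.58 · √(51/2) - 2.326
z_β = 0.58 · 5.050 - 2.326
z_β = 0.603

Power = Φ(z_β) = Φ(0.603) ≈ 0.727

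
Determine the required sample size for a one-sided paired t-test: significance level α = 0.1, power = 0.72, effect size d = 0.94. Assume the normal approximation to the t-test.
n = 4 pairs

Sample size formula (paired t-test, normal approximation):
n = ((z_α + z_β) / d)²

z_α = 1.282 (for α = 0.1, one-sided)
z_β = 0.583 (for power = 0.72)
d = 0.94

n = ((1.282 + 0.583) / 0.94)²
n = (1.984)²
n ≈ 3.94
Round up to the next whole number: n = 4 pairs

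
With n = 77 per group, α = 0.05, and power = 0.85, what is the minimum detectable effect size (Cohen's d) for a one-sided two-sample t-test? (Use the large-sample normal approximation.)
d ≈ 0.43

Minimum detectable effect (two-sample t-test, normal approximation):
d = (z_α + z_β) / √(n/2)
d = (1.645 + 1.036) / √(77/2)
d = 2.681 / 6.205
d ≈ 0.43

By Cohen's convention (0.2 small / 0.5 medium / 0.8 large): small effect.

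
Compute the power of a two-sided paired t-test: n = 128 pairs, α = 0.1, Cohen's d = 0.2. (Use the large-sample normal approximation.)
Power ≈ 0.73

Power calculation (paired t-test, normal approximation):
z_β = d · √n - z_{α/2}
z_β = 0.2 · √128 - 1.645
z_β = 0.2 · 11.314 - 1.645
z_β = 0.618

Power = Φ(z_β) = Φ(0.618) ≈ 0.732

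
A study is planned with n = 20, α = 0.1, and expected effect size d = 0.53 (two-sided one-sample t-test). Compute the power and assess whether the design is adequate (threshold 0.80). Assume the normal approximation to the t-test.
Power ≈ 0.77; the study is underpowered (power < 0.80)

Power calculation (one-sample t-test, normal approximation):
z_β = d · √n - z_{α/2}
z_β = 0.53 · √20 - 1.645
z_β = 0.53 · 4.472 - 1.645
z_β = 0.725

Power = Φ(z_β) = Φ(0.725) ≈ 0.766

Effect size d = 0.53 is medium by Cohen's convention (0.2/0.5/0.8).

Threshold: power ≥ 0.80 is conventionally adequate.
Power ≈ 0.77 → the study is underpowered (power < 0.80).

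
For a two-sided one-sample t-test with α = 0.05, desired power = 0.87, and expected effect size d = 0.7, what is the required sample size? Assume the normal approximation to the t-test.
n = 20

Sample size formula (one-sample t-test, normal approximation):
n = ((z_{α/2} + z_β) / d)²

z_{α/2} = 1.960 (for α = 0.05, two-sided)
z_β = 1.126 (for power = 0.87)
d = 0.7

n = ((1.960 + 1.126) / 0.7)²
n = (4.409)²
n ≈ 19.44
Round up to the next whole number: n = 20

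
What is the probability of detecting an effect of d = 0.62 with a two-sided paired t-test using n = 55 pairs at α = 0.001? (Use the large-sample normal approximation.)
Power ≈ 0.90

Power calculation (paired t-test, normal approximation):
z_β = d · √n - z_{α/2}
z_β = 0.62 · √55 - 3.291
z_β = 0.62 · 7.416 - 3.291
z_β = 1.308

Power = Φ(z_β) = Φ(1.308) ≈ 0.904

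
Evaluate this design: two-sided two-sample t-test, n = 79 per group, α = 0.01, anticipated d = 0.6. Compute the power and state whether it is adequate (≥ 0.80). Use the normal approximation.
Power ≈ 0.88; the study is adequately powered (power ≥ 0.80)

Power calculation (two-sample t-test, normal approximation):
z_β = d · √(n/2) - z_{α/2}
z_β = 0.6 · √(79/2) - 2.576
z_β = 0.6 · 6.285 - 2.576
z_β = 1.195

Power = Φ(z_β) = Φ(1.195) ≈ 0.884

Effect size d = 0.6 is medium by Cohen's convention (0.2/0.5/0.8).

Threshold: power ≥ 0.80 is conventionally adequate.
Power ≈ 0.88 → the study is adequately powered (power ≥ 0.80).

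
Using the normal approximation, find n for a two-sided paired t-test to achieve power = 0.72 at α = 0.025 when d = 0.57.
n = 25 pairs

Sample size formula (paired t-test, normal approximation):
n = ((z_{α/2} + z_β) / d)²

z_{α/2} = 2.241 (for α = 0.025, two-sided)
z_β = 0.583 (for power = 0.72)
d = 0.57

n = ((2.241 + 0.583) / 0.57)²
n = (4.954)²
n ≈ 24.54
Round up to the next whole number: n = 25 pairs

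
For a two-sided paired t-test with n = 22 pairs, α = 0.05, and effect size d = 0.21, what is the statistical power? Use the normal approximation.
Power ≈ 0.16

Power calculation (paired t-test, normal approximation):
z_β = d · √n - z_{α/2}
z_β = 0.21 · √22 - 1.960
z_β = 0.21 · 4.690 - 1.960
z_β = -0.975

Power = Φ(z_β) = Φ(-0.975) ≈ 0.165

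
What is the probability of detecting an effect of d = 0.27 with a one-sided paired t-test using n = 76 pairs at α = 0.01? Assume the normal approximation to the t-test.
Power ≈ 0.51

Power calculation (paired t-test, normal approximation):
z_β = d · √n - z_α
z_β = 0.27 · √76 - 2.326
z_β = 0.27 · 8.718 - 2.326
z_β = 0.027

Power = Φ(z_β) = Φ(0.027) ≈ 0.511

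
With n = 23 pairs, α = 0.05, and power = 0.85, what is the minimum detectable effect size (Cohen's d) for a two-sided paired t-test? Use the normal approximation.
d ≈ 0.62

Minimum detectable effect (paired t-test, normal approximation):
d = (z_{α/2} + z_β) / √n
d = (1.960 + 1.036) / √23
d = 2.996 / 4.796
d ≈ 0.62

By Cohen's convention (0.2 small / 0.5 medium / 0.8 large): medium effect.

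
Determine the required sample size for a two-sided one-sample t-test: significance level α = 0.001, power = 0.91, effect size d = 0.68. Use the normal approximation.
n = 47

Sample size formula (one-sample t-test, normal approximation):
n = ((z_{α/2} + z_β) / d)²

z_{α/2} = 3.291 (for α = 0.001, two-sided)
z_β = 1.341 (for power = 0.91)
d = 0.68

n = ((3.291 + 1.341) / 0.68)²
n = (6.812)²
n ≈ 46.40
Round up to the next whole number: n = 47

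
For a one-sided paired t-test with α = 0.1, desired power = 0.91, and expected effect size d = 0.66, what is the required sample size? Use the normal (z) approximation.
n = 16 pairs

Sample size formula (paired t-test, normal approximation):
n = ((z_α + z_β) / d)²

z_α = 1.282 (for α = 0.1, one-sided)
z_β = 1.341 (for power = 0.91)
d = 0.66

n = ((1.282 + 1.341) / 0.66)²
n = (3.974)²
n ≈ 15.79
Round up to the next whole number: n = 16 pairs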